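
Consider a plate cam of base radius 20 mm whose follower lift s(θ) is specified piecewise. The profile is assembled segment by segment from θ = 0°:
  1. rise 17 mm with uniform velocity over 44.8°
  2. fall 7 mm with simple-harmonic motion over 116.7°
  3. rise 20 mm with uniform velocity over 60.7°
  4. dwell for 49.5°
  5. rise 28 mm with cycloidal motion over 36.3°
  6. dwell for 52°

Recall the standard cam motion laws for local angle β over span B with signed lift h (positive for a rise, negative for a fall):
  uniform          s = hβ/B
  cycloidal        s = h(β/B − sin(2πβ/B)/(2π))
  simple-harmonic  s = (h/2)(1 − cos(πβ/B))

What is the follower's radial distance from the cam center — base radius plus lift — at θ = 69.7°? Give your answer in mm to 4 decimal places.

seg 1 [0°–44.8°] uniform, h=17: full span → s += 17 → s = 17.0000
seg 2 [44.8°–161.5°] simple-harmonic, h=-7: θ=69.7° here. β=24.9, B=116.7. -7/2·(1 − cos(π·0.2134)) = -0.7573 → s = 16.2427
radial distance = base radius + s = 20 + 16.2427 = 36.2427

36.2427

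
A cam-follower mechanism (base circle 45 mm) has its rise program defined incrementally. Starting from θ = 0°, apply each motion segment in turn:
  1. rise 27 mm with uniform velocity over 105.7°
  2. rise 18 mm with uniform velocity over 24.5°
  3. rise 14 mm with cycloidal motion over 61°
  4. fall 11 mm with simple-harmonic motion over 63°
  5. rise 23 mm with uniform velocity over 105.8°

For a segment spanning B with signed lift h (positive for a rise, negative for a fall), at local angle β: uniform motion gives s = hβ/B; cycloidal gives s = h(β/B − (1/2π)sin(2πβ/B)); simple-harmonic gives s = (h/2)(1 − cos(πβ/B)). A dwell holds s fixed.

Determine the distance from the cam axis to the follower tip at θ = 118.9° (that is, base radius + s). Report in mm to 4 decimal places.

seg 1 [0°–105.7°] uniform, h=27: full span → s += 27 → s = 27.0000
seg 2 [105.7°–130.2°] uniform, h=18: θ=118.9° here. β=13.2, B=24.5. 18·13.2/24.5 = 9.6980 → s = 36.6980
radial distance = base radius + s = 45 + 36.6980 = 81.6980

81.6980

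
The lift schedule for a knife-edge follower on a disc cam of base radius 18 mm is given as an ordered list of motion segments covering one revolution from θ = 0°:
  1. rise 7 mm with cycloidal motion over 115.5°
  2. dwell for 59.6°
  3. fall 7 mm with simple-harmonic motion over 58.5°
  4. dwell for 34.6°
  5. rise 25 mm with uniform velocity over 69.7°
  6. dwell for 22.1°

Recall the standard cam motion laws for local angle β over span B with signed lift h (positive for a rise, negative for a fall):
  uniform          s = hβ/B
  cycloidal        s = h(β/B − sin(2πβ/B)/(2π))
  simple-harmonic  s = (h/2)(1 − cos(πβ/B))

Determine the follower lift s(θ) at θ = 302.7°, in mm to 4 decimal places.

seg 1 [0°–115.5°] cycloidal, h=7: full span → s += 7 → s = 7.0000
seg 2 [115.5°–175.1°] dwell: s stays 7.0000
seg 3 [175.1°–233.6°] simple-harmonic, h=-7: full span → s += -7 → s = 0.0000
seg 4 [233.6°–268.2°] dwell: s stays 0.0000
seg 5 [268.2°–337.9°] uniform, h=25: θ=302.7° here. β=34.5, B=69.7. 25·34.5/69.7 = 12.3745 → s = 12.3745

12.3745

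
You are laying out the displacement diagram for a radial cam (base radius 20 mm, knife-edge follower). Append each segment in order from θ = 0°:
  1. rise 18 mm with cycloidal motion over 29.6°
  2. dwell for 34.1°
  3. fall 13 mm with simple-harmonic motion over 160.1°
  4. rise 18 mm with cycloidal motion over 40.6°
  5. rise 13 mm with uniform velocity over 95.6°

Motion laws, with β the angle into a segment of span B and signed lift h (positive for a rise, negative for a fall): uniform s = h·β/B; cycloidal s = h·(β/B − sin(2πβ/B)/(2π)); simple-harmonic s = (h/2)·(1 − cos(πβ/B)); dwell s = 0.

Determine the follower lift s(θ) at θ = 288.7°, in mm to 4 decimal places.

seg 1 [0°–29.6°] cycloidal, h=18: full span → s += 18 → s = 18.0000
seg 2 [29.6°–63.7°] dwell: s stays 18.0000
seg 3 [63.7°–223.8°] simple-harmonic, h=-13: full span → s += -13 → s = 5.0000
seg 4 [223.8°–264.4°] cycloidal, h=18: full span → s += 18 → s = 23.0000
seg 5 [264.4°–360°] uniform, h=13: θ=288.7° here. β=24.3, B=95.6. 13·24.3/95.6 = 3.3044 → s = 26.3044

26.3044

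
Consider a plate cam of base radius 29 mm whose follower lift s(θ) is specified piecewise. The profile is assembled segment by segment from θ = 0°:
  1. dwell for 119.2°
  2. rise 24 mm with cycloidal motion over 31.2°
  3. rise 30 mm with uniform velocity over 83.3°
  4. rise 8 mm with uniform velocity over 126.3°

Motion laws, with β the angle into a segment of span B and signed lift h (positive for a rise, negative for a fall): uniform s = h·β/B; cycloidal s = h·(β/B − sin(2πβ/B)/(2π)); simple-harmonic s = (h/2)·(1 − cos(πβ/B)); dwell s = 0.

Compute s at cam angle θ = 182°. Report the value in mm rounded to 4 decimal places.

seg 1 [0°–119.2°] dwell: s stays 0.0000
seg 2 [119.2°–150.4°] cycloidal, h=24: full span → s += 24 → s = 24.0000
seg 3 [150.4°–233.7°] uniform, h=30: θ=182° here. β=31.6, B=83.3. 30·31.6/83.3 = 11.3806 → s = 35.3806

35.3806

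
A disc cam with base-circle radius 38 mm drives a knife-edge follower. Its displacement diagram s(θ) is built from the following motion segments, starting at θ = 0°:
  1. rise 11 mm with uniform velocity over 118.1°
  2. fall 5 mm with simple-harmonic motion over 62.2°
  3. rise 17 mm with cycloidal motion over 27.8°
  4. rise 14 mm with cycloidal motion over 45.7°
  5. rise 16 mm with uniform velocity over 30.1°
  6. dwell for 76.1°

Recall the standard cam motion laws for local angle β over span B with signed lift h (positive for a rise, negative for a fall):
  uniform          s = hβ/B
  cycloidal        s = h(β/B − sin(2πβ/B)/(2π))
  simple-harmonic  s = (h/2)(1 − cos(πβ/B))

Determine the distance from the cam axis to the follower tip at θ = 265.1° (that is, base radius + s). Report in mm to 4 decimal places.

seg 1 [0°–118.1°] uniform, h=11: full span → s += 11 → s = 11.0000
seg 2 [118.1°–180.3°] simple-harmonic, h=-5: full span → s += -5 → s = 6.0000
seg 3 [180.3°–208.1°] cycloidal, h=17: full span → s += 17 → s = 23.0000
seg 4 [208.1°–253.8°] cycloidal, h=14: full span → s += 14 → s = 37.0000
seg 5 [253.8°–283.9°] uniform, h=16: θ=265.1° here. β=11.3, B=30.1. 16·11.3/30.1 = 6.0066 → s = 43.0066
radial distance = base radius + s = 38 + 43.0066 = 81.0066

81.0066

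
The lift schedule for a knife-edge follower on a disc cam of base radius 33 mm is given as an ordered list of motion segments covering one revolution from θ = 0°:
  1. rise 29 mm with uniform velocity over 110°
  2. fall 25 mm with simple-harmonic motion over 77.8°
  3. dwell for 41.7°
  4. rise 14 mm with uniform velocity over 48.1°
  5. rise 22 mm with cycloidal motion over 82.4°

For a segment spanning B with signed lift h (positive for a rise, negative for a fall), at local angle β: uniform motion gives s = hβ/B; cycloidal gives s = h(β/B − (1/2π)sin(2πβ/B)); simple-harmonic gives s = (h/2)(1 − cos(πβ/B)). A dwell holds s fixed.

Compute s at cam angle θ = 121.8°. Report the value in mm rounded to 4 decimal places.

seg 1 [0°–110°] uniform, h=29: full span → s += 29 → s = 29.0000
seg 2 [110°–187.8°] simple-harmonic, h=-25: θ=121.8° here. β=11.8, B=77.8. -25/2·(1 − cos(π·0.1517)) = -1.3924 → s = 27.6076

27.6076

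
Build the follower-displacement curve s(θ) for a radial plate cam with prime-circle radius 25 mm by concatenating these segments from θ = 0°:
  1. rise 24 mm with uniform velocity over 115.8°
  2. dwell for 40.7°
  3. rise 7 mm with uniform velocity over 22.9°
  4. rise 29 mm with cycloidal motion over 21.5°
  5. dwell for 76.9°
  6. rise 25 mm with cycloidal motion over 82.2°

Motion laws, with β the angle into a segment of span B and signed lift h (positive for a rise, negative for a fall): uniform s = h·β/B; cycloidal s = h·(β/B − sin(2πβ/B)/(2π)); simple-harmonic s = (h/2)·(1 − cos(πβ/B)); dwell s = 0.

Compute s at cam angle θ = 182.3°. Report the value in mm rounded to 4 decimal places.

seg 1 [0°–115.8°] uniform, h=24: full span → s += 24 → s = 24.0000
seg 2 [115.8°–156.5°] dwell: s stays 24.0000
seg 3 [156.5°–179.4°] uniform, h=7: full span → s += 7 → s = 31.0000
seg 4 [179.4°–200.9°] cycloidal, h=29: θ=182.3° here. β=2.9, B=21.5. 29·(0.1349 − sin(2π·0.1349)/(2π)) = 0.4517 → s = 31.4517

31.4517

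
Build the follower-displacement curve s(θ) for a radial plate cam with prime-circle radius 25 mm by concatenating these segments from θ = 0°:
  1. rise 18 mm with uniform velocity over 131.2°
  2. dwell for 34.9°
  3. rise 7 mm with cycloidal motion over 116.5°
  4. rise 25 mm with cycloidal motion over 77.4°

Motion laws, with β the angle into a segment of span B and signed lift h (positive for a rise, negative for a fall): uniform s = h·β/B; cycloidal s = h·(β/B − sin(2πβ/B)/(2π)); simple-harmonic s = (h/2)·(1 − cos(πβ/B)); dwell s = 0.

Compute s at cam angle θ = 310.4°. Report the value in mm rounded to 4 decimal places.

seg 1 [0°–131.2°] uniform, h=18: full span → s += 18 → s = 18.0000
seg 2 [131.2°–166.1°] dwell: s stays 18.0000
seg 3 [166.1°–282.6°] cycloidal, h=7: full span → s += 7 → s = 25.0000
seg 4 [282.6°–360°] cycloidal, h=25: θ=310.4° here. β=27.8, B=77.4. 25·(0.3592 − sin(2π·0.3592)/(2π)) = 5.9004 → s = 30.9004

30.9004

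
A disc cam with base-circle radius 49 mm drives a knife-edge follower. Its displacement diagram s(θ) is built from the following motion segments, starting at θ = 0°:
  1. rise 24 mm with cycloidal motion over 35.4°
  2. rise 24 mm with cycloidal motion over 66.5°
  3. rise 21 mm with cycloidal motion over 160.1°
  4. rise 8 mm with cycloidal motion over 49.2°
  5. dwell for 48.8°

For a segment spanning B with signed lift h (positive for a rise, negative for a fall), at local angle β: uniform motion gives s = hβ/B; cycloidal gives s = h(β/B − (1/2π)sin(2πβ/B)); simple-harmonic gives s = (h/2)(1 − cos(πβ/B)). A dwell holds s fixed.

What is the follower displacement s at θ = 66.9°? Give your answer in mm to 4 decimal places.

seg 1 [0°–35.4°] cycloidal, h=24: full span → s += 24 → s = 24.0000
seg 2 [35.4°–101.9°] cycloidal, h=24: θ=66.9° here. β=31.5, B=66.5. 24·(0.4737 − sin(2π·0.4737)/(2π)) = 10.7397 → s = 34.7397

34.7397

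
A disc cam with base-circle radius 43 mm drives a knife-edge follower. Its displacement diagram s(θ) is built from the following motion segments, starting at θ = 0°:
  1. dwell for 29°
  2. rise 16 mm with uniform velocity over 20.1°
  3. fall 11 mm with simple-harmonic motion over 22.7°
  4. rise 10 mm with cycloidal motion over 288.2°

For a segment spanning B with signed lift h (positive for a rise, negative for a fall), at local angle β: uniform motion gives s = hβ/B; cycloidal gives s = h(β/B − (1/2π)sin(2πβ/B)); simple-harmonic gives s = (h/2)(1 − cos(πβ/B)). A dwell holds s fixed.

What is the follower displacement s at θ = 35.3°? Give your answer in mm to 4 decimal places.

seg 1 [0°–29°] dwell: s stays 0.0000
seg 2 [29°–49.1°] uniform, h=16: θ=35.3° here. β=6.3, B=20.1. 16·6.3/20.1 = 5.0149 → s = 5.0149

5.0149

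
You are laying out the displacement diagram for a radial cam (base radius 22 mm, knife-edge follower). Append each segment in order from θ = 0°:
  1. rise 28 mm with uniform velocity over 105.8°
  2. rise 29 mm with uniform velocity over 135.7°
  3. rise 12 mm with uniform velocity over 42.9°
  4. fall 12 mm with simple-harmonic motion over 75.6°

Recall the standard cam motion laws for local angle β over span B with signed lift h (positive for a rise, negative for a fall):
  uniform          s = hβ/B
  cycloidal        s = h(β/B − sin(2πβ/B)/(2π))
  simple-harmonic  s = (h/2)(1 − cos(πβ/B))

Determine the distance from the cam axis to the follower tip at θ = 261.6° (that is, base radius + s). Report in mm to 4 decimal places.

seg 1 [0°–105.8°] uniform, h=28: full span → s += 28 → s = 28.0000
seg 2 [105.8°–241.5°] uniform, h=29: full span → s += 29 → s = 57.0000
seg 3 [241.5°–284.4°] uniform, h=12: θ=261.6° here. β=20.1, B=42.9. 12·20.1/42.9 = 5.6224 → s = 62.6224
radial distance = base radius + s = 22 + 62.6224 = 84.6224

84.6224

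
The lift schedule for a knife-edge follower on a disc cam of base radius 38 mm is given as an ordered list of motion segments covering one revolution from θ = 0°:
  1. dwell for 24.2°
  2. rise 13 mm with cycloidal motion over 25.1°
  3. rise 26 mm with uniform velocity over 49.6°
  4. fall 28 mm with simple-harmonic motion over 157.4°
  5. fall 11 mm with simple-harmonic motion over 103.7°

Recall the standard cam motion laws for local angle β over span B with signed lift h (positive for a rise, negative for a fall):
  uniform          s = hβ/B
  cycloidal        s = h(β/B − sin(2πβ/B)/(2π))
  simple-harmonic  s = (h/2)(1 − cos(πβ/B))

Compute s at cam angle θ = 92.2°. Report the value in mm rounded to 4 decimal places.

seg 1 [0°–24.2°] dwell: s stays 0.0000
seg 2 [24.2°–49.3°] cycloidal, h=13: full span → s += 13 → s = 13.0000
seg 3 [49.3°–98.9°] uniform, h=26: θ=92.2° here. β=42.9, B=49.6. 26·42.9/49.6 = 22.4879 → s = 35.4879

35.4879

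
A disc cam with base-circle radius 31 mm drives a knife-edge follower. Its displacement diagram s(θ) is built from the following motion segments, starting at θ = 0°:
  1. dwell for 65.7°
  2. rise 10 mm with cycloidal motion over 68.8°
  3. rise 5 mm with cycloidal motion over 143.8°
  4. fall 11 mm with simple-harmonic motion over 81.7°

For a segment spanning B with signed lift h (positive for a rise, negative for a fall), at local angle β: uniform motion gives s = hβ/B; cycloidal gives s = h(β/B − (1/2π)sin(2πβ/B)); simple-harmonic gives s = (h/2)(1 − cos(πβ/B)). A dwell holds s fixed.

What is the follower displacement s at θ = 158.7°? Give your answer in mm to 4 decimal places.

seg 1 [0°–65.7°] dwell: s stays 0.0000
seg 2 [65.7°–134.5°] cycloidal, h=10: full span → s += 10 → s = 10.0000
seg 3 [134.5°–278.3°] cycloidal, h=5: θ=158.7° here. β=24.2, B=143.8. 5·(0.1683 − sin(2π·0.1683)/(2π)) = 0.1483 → s = 10.1483

10.1483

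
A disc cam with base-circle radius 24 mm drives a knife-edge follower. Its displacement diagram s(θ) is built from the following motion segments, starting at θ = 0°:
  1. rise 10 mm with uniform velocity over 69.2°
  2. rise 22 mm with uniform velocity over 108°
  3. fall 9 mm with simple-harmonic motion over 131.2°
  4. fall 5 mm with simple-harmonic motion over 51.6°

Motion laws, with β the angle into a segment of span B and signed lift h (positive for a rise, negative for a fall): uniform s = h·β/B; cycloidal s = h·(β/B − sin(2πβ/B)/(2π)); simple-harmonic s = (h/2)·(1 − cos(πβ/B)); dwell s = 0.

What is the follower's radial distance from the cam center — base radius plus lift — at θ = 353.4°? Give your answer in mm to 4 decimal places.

seg 1 [0°–69.2°] uniform, h=10: full span → s += 10 → s = 10.0000
seg 2 [69.2°–177.2°] uniform, h=22: full span → s += 22 → s = 32.0000
seg 3 [177.2°–308.4°] simple-harmonic, h=-9: full span → s += -9 → s = 23.0000
seg 4 [308.4°–360°] simple-harmonic, h=-5: θ=353.4° here. β=45, B=51.6. -5/2·(1 − cos(π·0.8721)) = -4.8009 → s = 18.1991
radial distance = base radius + s = 24 + 18.1991 = 42.1991

42.1991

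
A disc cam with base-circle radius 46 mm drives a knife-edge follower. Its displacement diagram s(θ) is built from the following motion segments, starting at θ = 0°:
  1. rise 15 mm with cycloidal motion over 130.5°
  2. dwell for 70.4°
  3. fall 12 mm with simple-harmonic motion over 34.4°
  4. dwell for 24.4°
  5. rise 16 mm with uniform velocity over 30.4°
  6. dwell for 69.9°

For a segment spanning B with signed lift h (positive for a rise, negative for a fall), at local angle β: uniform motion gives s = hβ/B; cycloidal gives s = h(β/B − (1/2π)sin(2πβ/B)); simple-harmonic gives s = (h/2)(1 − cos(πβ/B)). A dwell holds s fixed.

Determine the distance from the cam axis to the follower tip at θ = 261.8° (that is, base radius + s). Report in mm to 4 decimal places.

seg 1 [0°–130.5°] cycloidal, h=15: full span → s += 15 → s = 15.0000
seg 2 [130.5°–200.9°] dwell: s stays 15.0000
seg 3 [200.9°–235.3°] simple-harmonic, h=-12: full span → s += -12 → s = 3.0000
seg 4 [235.3°–259.7°] dwell: s stays 3.0000
seg 5 [259.7°–290.1°] uniform, h=16: θ=261.8° here. β=2.1, B=30.4. 16·2.1/30.4 = 1.1053 → s = 4.1053
radial distance = base radius + s = 46 + 4.1053 = 50.1053

50.1053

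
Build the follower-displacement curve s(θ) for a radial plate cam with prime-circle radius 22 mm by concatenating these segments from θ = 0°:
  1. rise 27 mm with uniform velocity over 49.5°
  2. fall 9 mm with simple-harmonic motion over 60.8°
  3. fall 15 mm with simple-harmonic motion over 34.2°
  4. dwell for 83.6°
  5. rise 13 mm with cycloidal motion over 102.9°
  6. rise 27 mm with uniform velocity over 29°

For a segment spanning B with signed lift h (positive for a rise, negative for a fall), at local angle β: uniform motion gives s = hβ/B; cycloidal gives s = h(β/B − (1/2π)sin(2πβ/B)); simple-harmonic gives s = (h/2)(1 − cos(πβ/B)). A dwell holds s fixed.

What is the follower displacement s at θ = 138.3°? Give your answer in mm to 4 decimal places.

seg 1 [0°–49.5°] uniform, h=27: full span → s += 27 → s = 27.0000
seg 2 [49.5°–110.3°] simple-harmonic, h=-9: full span → s += -9 → s = 18.0000
seg 3 [110.3°–144.5°] simple-harmonic, h=-15: θ=138.3° here. β=28, B=34.2. -15/2·(1 − cos(π·0.8187)) = -13.8162 → s = 4.1838

4.1838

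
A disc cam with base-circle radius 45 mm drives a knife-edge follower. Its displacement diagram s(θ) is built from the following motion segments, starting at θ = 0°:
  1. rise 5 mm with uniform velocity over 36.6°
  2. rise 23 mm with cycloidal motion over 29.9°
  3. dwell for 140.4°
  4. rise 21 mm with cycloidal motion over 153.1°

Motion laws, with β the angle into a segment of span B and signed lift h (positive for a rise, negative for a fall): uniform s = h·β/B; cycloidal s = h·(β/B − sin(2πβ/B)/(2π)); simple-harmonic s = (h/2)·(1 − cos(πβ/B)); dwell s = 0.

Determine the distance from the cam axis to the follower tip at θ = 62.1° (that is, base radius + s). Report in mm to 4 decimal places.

seg 1 [0°–36.6°] uniform, h=5: full span → s += 5 → s = 5.0000
seg 2 [36.6°–66.5°] cycloidal, h=23: θ=62.1° here. β=25.5, B=29.9. 23·(0.8528 − sin(2π·0.8528)/(2π)) = 22.5379 → s = 27.5379
radial distance = base radius + s = 45 + 27.5379 = 72.5379

72.5379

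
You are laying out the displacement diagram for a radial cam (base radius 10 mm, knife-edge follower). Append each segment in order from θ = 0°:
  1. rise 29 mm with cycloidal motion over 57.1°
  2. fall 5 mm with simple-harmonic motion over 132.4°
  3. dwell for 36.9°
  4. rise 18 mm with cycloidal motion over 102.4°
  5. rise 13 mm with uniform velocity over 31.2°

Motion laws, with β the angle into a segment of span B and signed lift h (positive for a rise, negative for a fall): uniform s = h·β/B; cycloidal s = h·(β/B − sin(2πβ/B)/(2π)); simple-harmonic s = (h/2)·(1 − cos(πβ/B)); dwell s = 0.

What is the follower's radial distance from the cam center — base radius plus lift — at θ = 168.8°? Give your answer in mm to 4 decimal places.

seg 1 [0°–57.1°] cycloidal, h=29: full span → s += 29 → s = 29.0000
seg 2 [57.1°–189.5°] simple-harmonic, h=-5: θ=168.8° here. β=111.7, B=132.4. -5/2·(1 − cos(π·0.8437)) = -4.7045 → s = 24.2955
radial distance = base radius + s = 10 + 24.2955 = 34.2955

34.2955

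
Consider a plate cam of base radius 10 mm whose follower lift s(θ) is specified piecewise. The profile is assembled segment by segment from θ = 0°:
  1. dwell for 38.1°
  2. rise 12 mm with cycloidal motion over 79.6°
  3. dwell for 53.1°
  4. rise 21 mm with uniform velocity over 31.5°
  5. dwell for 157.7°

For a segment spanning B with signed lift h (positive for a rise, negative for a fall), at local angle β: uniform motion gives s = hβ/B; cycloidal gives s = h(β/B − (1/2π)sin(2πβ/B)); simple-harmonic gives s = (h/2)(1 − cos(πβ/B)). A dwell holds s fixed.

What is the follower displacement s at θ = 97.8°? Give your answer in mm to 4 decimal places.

seg 1 [0°–38.1°] dwell: s stays 0.0000
seg 2 [38.1°–117.7°] cycloidal, h=12: θ=97.8° here. β=59.7, B=79.6. 12·(0.7500 − sin(2π·0.7500)/(2π)) = 10.9099 → s = 10.9099

10.9099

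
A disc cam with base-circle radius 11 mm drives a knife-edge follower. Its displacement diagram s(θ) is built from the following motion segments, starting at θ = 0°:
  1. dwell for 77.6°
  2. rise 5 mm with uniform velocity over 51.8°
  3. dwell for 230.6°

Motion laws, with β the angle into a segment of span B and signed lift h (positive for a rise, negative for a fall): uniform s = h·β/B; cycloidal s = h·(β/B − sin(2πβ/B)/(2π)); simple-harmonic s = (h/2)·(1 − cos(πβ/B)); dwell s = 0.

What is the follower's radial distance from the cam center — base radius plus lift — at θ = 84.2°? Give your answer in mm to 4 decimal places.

seg 1 [0°–77.6°] dwell: s stays 0.0000
seg 2 [77.6°–129.4°] uniform, h=5: θ=84.2° here. β=6.6, B=51.8. 5·6.6/51.8 = 0.6371 → s = 0.6371
radial distance = base radius + s = 11 + 0.6371 = 11.6371

11.6371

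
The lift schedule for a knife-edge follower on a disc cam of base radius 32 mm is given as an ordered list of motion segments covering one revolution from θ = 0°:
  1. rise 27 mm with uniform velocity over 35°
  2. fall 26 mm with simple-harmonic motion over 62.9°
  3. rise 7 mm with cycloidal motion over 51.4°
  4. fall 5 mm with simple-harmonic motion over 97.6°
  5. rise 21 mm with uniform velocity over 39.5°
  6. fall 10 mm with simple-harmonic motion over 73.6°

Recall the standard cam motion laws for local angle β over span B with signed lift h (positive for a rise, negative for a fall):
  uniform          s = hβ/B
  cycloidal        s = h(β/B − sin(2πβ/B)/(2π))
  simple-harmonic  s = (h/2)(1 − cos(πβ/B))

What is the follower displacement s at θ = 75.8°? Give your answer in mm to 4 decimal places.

seg 1 [0°–35°] uniform, h=27: full span → s += 27 → s = 27.0000
seg 2 [35°–97.9°] simple-harmonic, h=-26: θ=75.8° here. β=40.8, B=62.9. -26/2·(1 − cos(π·0.6486)) = -18.8526 → s = 8.1474

8.1474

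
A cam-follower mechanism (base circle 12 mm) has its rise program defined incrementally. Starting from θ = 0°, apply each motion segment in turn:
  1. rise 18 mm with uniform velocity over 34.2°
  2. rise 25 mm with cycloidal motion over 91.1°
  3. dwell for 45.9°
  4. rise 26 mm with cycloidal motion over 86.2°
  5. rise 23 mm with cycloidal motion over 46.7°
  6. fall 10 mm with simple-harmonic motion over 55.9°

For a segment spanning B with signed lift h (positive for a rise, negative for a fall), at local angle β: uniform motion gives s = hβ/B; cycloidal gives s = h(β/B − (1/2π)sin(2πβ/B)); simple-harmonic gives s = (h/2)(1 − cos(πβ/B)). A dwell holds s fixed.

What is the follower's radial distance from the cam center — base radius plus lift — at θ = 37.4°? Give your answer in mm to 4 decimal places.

seg 1 [0°–34.2°] uniform, h=18: full span → s += 18 → s = 18.0000
seg 2 [34.2°–125.3°] cycloidal, h=25: θ=37.4° here. β=3.2, B=91.1. 25·(0.0351 − sin(2π·0.0351)/(2π)) = 0.0071 → s = 18.0071
radial distance = base radius + s = 12 + 18.0071 = 30.0071

30.0071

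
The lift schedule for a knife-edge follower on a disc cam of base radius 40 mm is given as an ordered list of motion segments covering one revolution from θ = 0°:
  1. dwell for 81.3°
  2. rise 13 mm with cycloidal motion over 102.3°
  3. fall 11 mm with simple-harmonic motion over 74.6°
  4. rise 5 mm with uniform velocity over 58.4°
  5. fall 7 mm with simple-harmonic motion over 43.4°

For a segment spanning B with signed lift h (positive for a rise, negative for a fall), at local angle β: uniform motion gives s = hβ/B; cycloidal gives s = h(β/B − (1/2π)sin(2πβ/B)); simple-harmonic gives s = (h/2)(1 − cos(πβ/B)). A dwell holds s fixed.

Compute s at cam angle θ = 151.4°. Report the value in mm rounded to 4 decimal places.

seg 1 [0°–81.3°] dwell: s stays 0.0000
seg 2 [81.3°–183.6°] cycloidal, h=13: θ=151.4° here. β=70.1, B=102.3. 13·(0.6852 − sin(2π·0.6852)/(2π)) = 10.8082 → s = 10.8082

10.8082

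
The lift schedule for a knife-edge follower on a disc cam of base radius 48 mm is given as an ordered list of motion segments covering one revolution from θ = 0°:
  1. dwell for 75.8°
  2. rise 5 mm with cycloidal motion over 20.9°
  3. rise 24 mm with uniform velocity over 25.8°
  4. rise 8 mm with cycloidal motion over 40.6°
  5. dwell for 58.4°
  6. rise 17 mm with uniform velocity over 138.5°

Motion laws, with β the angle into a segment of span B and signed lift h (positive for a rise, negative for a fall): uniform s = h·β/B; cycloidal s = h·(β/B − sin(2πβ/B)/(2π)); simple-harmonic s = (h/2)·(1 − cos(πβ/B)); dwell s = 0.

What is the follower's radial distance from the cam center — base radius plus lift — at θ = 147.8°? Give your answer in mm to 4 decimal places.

seg 1 [0°–75.8°] dwell: s stays 0.0000
seg 2 [75.8°–96.7°] cycloidal, h=5: full span → s += 5 → s = 5.0000
seg 3 [96.7°–122.5°] uniform, h=24: full span → s += 24 → s = 29.0000
seg 4 [122.5°–163.1°] cycloidal, h=8: θ=147.8° here. β=25.3, B=40.6. 8·(0.6232 − sin(2π·0.6232)/(2π)) = 5.8750 → s = 34.8750
radial distance = base radius + s = 48 + 34.8750 = 82.8750

82.8750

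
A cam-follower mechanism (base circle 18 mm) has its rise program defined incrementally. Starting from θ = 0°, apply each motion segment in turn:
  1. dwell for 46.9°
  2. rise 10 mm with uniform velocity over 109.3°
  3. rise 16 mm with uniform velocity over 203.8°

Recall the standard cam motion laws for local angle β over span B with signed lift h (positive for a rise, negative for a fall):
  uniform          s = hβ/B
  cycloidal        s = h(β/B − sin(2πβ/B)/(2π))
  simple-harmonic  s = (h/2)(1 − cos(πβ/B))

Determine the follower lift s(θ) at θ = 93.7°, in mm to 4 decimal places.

seg 1 [0°–46.9°] dwell: s stays 0.0000
seg 2 [46.9°–156.2°] uniform, h=10: θ=93.7° here. β=46.8, B=109.3. 10·46.8/109.3 = 4.2818 → s = 4.2818

4.2818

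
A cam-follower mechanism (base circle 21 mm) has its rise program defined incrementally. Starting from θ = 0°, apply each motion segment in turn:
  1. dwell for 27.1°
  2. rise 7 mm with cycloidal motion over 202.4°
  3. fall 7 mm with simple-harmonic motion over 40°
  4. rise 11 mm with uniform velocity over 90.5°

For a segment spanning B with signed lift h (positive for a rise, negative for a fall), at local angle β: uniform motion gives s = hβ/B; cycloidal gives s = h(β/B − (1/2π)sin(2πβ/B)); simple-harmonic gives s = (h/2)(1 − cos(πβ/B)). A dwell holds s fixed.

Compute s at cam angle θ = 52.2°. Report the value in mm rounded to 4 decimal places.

seg 1 [0°–27.1°] dwell: s stays 0.0000
seg 2 [27.1°–229.5°] cycloidal, h=7: θ=52.2° here. β=25.1, B=202.4. 7·(0.1240 − sin(2π·0.1240)/(2π)) = 0.0852 → s = 0.0852

0.0852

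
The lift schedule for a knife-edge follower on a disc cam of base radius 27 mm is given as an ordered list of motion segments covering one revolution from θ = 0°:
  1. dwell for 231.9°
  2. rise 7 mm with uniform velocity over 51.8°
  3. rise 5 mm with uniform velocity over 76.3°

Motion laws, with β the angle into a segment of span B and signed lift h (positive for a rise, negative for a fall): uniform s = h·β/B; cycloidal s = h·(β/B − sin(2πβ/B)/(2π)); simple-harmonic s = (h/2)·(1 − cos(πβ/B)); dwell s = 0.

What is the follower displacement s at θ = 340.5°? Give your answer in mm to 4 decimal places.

seg 1 [0°–231.9°] dwell: s stays 0.0000
seg 2 [231.9°–283.7°] uniform, h=7: full span → s += 7 → s = 7.0000
seg 3 [283.7°–360°] uniform, h=5: θ=340.5° here. β=56.8, B=76.3. 5·56.8/76.3 = 3.7221 → s = 10.7221

10.7221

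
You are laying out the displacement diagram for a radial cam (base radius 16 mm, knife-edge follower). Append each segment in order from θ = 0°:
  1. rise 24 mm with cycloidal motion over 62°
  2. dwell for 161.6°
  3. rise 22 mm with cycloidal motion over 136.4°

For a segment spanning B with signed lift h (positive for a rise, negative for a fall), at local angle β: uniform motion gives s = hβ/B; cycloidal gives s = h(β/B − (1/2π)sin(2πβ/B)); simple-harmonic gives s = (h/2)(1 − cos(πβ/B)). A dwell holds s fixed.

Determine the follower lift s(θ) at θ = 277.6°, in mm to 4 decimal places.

seg 1 [0°–62°] cycloidal, h=24: full span → s += 24 → s = 24.0000
seg 2 [62°–223.6°] dwell: s stays 24.0000
seg 3 [223.6°–360°] cycloidal, h=22: θ=277.6° here. β=54, B=136.4. 22·(0.3959 − sin(2π·0.3959)/(2π)) = 6.5792 → s = 30.5792

30.5792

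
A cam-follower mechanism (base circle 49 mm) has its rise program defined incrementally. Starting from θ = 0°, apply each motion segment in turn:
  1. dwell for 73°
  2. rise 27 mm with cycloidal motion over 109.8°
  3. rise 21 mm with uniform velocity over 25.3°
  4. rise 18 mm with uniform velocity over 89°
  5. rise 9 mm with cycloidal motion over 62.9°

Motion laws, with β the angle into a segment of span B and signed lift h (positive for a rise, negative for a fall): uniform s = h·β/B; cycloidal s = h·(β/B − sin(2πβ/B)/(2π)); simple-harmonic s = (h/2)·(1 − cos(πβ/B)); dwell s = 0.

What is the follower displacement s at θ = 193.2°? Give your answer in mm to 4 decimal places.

seg 1 [0°–73°] dwell: s stays 0.0000
seg 2 [73°–182.8°] cycloidal, h=27: full span → s += 27 → s = 27.0000
seg 3 [182.8°–208.1°] uniform, h=21: θ=193.2° here. β=10.4, B=25.3. 21·10.4/25.3 = 8.6324 → s = 35.6324

35.6324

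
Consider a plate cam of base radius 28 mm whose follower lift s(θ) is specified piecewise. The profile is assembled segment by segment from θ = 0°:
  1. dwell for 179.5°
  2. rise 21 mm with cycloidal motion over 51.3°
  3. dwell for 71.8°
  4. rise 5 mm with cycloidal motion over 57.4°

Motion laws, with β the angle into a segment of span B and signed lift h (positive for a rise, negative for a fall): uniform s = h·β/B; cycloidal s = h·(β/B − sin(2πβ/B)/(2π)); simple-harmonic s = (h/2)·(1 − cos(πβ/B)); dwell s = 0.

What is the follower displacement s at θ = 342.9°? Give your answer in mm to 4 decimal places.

seg 1 [0°–179.5°] dwell: s stays 0.0000
seg 2 [179.5°–230.8°] cycloidal, h=21: full span → s += 21 → s = 21.0000
seg 3 [230.8°–302.6°] dwell: s stays 21.0000
seg 4 [302.6°–360°] cycloidal, h=5: θ=342.9° here. β=40.3, B=57.4. 5·(0.7021 − sin(2π·0.7021)/(2π)) = 4.2704 → s = 25.2704

25.2704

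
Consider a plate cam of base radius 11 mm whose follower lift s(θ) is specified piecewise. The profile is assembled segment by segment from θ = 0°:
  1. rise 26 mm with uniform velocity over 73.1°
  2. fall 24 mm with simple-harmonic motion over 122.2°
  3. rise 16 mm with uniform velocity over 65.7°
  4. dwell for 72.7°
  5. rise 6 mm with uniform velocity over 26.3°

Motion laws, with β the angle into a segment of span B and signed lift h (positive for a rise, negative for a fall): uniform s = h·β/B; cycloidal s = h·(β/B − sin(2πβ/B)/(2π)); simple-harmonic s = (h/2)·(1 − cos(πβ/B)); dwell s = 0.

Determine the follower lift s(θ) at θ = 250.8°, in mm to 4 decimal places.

seg 1 [0°–73.1°] uniform, h=26: full span → s += 26 → s = 26.0000
seg 2 [73.1°–195.3°] simple-harmonic, h=-24: full span → s += -24 → s = 2.0000
seg 3 [195.3°–261°] uniform, h=16: θ=250.8° here. β=55.5, B=65.7. 16·55.5/65.7 = 13.5160 → s = 15.5160

15.5160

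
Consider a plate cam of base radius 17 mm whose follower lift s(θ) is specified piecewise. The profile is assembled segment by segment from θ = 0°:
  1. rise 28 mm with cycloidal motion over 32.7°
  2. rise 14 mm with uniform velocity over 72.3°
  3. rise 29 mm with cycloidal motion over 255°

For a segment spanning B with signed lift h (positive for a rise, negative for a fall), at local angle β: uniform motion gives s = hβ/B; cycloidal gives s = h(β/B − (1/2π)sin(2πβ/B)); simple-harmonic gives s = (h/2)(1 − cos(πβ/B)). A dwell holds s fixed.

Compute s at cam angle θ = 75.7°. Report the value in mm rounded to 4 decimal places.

seg 1 [0°–32.7°] cycloidal, h=28: full span → s += 28 → s = 28.0000
seg 2 [32.7°–105°] uniform, h=14: θ=75.7° here. β=43, B=72.3. 14·43/72.3 = 8.3264 → s = 36.3264

36.3264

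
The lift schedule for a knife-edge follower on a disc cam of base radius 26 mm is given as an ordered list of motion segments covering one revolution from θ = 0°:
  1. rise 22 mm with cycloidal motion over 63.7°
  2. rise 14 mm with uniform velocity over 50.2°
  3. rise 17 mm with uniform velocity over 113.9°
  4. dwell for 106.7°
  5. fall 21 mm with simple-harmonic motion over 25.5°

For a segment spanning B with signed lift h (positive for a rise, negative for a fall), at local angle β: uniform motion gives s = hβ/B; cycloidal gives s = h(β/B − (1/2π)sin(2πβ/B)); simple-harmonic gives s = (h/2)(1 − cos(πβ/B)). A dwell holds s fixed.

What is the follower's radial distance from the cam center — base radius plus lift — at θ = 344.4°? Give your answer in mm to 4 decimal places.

seg 1 [0°–63.7°] cycloidal, h=22: full span → s += 22 → s = 22.0000
seg 2 [63.7°–113.9°] uniform, h=14: full span → s += 14 → s = 36.0000
seg 3 [113.9°–227.8°] uniform, h=17: full span → s += 17 → s = 53.0000
seg 4 [227.8°–334.5°] dwell: s stays 53.0000
seg 5 [334.5°–360°] simple-harmonic, h=-21: θ=344.4° here. β=9.9, B=25.5. -21/2·(1 − cos(π·0.3882)) = -6.8885 → s = 46.1115
radial distance = base radius + s = 26 + 46.1115 = 72.1115

72.1115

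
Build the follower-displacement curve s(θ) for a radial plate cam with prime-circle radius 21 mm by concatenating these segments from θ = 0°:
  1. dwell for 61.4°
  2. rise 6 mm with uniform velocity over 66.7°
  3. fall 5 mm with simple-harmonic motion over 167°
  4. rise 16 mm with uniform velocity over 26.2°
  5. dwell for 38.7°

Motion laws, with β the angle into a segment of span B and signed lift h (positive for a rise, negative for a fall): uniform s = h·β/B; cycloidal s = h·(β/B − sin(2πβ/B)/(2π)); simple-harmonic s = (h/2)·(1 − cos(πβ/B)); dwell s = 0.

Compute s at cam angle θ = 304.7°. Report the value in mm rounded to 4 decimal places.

seg 1 [0°–61.4°] dwell: s stays 0.0000
seg 2 [61.4°–128.1°] uniform, h=6: full span → s += 6 → s = 6.0000
seg 3 [128.1°–295.1°] simple-harmonic, h=-5: full span → s += -5 → s = 1.0000
seg 4 [295.1°–321.3°] uniform, h=16: θ=304.7° here. β=9.6, B=26.2. 16·9.6/26.2 = 5.8626 → s = 6.8626

6.8626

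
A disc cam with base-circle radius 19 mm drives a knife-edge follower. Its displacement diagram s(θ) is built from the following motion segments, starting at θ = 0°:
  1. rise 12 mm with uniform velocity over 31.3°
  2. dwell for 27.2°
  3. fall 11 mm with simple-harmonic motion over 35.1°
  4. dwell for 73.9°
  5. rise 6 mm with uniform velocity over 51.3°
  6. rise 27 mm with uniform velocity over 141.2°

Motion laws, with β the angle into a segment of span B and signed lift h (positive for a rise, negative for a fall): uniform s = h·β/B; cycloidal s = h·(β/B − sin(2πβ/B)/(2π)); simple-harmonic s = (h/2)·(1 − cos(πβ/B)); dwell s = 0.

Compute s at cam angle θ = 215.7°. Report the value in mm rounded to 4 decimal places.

seg 1 [0°–31.3°] uniform, h=12: full span → s += 12 → s = 12.0000
seg 2 [31.3°–58.5°] dwell: s stays 12.0000
seg 3 [58.5°–93.6°] simple-harmonic, h=-11: full span → s += -11 → s = 1.0000
seg 4 [93.6°–167.5°] dwell: s stays 1.0000
seg 5 [167.5°–218.8°] uniform, h=6: θ=215.7° here. β=48.2, B=51.3. 6·48.2/51.3 = 5.6374 → s = 6.6374

6.6374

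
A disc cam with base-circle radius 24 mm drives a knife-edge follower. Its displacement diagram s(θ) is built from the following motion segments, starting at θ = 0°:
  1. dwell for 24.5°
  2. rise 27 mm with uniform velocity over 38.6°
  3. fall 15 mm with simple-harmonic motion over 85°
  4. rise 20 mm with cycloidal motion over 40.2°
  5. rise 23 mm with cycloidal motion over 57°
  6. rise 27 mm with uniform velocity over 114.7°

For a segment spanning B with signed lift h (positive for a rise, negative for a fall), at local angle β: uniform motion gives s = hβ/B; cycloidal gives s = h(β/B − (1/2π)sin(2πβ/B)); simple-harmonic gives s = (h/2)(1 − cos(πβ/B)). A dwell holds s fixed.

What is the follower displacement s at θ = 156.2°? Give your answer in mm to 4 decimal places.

seg 1 [0°–24.5°] dwell: s stays 0.0000
seg 2 [24.5°–63.1°] uniform, h=27: full span → s += 27 → s = 27.0000
seg 3 [63.1°–148.1°] simple-harmonic, h=-15: full span → s += -15 → s = 12.0000
seg 4 [148.1°–188.3°] cycloidal, h=20: θ=156.2° here. β=8.1, B=40.2. 20·(0.2015 − sin(2π·0.2015)/(2π)) = 0.9935 → s = 12.9935

12.9935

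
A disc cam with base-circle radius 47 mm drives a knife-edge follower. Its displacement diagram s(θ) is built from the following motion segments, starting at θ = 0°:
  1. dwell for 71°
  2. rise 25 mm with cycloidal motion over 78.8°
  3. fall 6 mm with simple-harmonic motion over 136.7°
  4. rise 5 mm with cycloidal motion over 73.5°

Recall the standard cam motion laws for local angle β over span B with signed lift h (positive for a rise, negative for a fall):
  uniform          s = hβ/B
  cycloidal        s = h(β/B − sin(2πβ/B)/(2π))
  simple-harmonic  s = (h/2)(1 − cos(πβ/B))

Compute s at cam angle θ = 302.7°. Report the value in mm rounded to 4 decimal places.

seg 1 [0°–71°] dwell: s stays 0.0000
seg 2 [71°–149.8°] cycloidal, h=25: full span → s += 25 → s = 25.0000
seg 3 [149.8°–286.5°] simple-harmonic, h=-6: full span → s += -6 → s = 19.0000
seg 4 [286.5°–360°] cycloidal, h=5: θ=302.7° here. β=16.2, B=73.5. 5·(0.2204 − sin(2π·0.2204)/(2π)) = 0.3200 → s = 19.3200

19.3200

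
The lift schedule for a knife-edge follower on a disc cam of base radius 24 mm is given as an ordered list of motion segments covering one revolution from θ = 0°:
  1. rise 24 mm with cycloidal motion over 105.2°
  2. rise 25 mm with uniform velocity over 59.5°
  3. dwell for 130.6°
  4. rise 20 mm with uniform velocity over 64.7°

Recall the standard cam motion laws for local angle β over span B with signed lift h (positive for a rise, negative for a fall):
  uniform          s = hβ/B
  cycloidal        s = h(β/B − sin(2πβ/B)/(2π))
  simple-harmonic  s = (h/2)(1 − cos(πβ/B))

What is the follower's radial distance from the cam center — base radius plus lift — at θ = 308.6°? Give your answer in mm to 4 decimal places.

seg 1 [0°–105.2°] cycloidal, h=24: full span → s += 24 → s = 24.0000
seg 2 [105.2°–164.7°] uniform, h=25: full span → s += 25 → s = 49.0000
seg 3 [164.7°–295.3°] dwell: s stays 49.0000
seg 4 [295.3°–360°] uniform, h=20: θ=308.6° here. β=13.3, B=64.7. 20·13.3/64.7 = 4.1113 → s = 53.1113
radial distance = base radius + s = 24 + 53.1113 = 77.1113

77.1113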